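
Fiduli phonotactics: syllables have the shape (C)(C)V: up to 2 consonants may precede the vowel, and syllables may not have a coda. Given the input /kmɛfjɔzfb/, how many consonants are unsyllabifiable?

3

The consonants /z/, /f/, /b/ cannot be parsed into a legal (C)(C)V syllable (no codas are permitted; onsets may contain at most 2 consonants).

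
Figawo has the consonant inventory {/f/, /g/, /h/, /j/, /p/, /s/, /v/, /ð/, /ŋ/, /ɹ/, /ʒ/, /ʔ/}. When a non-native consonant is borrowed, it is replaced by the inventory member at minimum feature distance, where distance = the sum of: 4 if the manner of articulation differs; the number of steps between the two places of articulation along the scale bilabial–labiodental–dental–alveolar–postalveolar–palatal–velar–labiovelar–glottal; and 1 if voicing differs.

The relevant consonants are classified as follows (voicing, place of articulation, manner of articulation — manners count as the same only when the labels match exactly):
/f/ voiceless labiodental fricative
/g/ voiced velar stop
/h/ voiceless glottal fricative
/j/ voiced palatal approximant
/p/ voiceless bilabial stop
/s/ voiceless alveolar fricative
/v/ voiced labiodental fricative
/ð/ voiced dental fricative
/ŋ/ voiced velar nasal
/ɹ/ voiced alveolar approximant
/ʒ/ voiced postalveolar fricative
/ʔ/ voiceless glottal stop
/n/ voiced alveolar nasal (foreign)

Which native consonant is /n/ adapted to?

ŋ

/ŋ/ is closest: same manner (nasal), place distance 3 (alveolar→velar), same voicing; total 3. Next closest is /ɹ/ at distance 4.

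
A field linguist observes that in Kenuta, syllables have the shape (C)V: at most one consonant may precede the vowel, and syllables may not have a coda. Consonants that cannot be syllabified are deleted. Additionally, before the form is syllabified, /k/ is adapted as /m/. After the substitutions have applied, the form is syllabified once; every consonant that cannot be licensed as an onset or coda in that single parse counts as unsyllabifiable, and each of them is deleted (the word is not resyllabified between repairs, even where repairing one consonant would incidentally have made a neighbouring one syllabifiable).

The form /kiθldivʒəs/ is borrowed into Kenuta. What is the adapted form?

Substitution: /k/ → /m/, giving /miθldivʒəs/.
The consonants /θ/, /l/, /v/, /s/ cannot be parsed into a legal (C)V syllable (no codas are permitted; onsets are limited to one consonant).
Deletion applies to /θ/, /l/, /v/, /s/.

midiʒə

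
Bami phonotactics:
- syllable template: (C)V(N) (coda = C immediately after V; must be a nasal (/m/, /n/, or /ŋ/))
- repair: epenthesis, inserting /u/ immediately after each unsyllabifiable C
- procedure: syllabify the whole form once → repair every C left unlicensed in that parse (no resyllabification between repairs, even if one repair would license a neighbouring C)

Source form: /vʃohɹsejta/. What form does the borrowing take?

vuʃohuɹusejuta

Syllabifying with onset maximization leaves /v/, /h/, /ɹ/, /j/ stranded (only a nasal (/m/, /n/, or /ŋ/) is licensed in coda position; onsets are limited to one consonant).
Inserting the epenthetic vowel yields /v/ → /vu/, /h/ → /hu/, /ɹ/ → /ɹu/, /j/ → /ju/.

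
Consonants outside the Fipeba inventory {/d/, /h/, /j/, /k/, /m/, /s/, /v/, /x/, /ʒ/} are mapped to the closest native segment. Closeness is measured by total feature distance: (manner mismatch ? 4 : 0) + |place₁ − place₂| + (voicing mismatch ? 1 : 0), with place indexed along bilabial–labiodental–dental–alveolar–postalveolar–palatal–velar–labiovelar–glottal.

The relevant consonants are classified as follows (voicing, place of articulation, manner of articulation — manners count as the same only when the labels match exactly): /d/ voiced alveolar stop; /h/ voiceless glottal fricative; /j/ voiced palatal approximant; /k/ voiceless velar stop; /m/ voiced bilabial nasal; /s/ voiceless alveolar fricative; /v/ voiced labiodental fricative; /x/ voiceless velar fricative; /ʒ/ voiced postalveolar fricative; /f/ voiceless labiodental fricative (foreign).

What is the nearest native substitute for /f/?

v

/v/ is closest: same manner (fricative), place distance 0 (labiodental→labiodental), voicing differs (+1); total 1. Next closest is /s/ at distance 2.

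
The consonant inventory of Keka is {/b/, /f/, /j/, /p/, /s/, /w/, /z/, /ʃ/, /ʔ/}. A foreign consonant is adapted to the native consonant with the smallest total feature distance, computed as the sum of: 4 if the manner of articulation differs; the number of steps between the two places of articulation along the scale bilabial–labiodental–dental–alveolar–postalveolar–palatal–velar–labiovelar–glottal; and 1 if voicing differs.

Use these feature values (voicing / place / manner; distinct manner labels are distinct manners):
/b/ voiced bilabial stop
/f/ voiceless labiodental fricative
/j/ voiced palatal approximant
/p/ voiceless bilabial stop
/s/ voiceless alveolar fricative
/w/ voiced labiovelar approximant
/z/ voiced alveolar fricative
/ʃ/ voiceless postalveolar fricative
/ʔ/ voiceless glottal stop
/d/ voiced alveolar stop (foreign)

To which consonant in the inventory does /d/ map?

/b/ is closest: same manner (stop), place distance 3 (alveolar→bilabial), same voicing; total 3. Next closest is /p/ at distance 4.

b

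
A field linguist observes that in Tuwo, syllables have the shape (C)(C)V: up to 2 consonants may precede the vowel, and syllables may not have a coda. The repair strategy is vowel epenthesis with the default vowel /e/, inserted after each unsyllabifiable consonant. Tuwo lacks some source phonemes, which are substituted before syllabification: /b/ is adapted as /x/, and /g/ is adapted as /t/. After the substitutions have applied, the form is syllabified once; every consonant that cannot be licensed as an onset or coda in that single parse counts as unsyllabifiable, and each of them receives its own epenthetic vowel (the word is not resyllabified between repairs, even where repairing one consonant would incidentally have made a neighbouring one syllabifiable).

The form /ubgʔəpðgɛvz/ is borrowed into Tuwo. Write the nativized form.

Substitution: /b/ → /x/, /g/ → /t/, giving /uxtʔəpðtɛvz/.
Under (C)(C)V, the unsyllabifiable consonants are /x/, /p/, /v/, /z/ (no codas are permitted; onsets may contain at most 2 consonants).
Each unlicensed consonant becomes the onset of a new syllable: /x/ → /xe/, /p/ → /pe/, /v/ → /ve/, /z/ → /ze/.

uxetʔəpeðtɛveze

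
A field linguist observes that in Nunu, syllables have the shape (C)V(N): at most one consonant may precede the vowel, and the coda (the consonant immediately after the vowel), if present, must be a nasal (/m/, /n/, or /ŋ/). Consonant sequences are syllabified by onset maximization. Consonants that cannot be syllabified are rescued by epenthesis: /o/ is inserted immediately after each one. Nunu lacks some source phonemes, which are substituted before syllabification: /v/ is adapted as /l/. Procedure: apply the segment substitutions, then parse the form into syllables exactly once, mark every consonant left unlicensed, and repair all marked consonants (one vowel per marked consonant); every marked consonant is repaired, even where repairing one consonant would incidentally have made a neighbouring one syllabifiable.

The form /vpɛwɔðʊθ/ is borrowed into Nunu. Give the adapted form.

lopɛwɔðʊθo

Substitution: /v/ → /l/, giving /lpɛwɔðʊθ/.
Syllabifying with onset maximization leaves /l/, /θ/ stranded (only a nasal (/m/, /n/, or /ŋ/) is licensed in coda position; onsets are limited to one consonant).
Epenthesis after each stranded consonant: /l/ → /lo/, /θ/ → /θo/.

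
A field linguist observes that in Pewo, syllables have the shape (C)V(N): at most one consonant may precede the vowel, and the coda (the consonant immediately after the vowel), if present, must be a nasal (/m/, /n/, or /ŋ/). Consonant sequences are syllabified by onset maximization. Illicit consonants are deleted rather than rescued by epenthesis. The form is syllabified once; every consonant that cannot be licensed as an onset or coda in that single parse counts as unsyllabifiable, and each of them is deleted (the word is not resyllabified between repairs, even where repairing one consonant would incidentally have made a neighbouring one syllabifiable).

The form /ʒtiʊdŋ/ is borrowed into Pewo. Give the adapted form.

Under (C)V(N), the unsyllabifiable consonants are /ʒ/, /d/, /ŋ/ (only a nasal (/m/, /n/, or /ŋ/) is licensed in coda position; onsets are limited to one consonant).
Deletion applies to /ʒ/, /d/, /ŋ/.

tiʊ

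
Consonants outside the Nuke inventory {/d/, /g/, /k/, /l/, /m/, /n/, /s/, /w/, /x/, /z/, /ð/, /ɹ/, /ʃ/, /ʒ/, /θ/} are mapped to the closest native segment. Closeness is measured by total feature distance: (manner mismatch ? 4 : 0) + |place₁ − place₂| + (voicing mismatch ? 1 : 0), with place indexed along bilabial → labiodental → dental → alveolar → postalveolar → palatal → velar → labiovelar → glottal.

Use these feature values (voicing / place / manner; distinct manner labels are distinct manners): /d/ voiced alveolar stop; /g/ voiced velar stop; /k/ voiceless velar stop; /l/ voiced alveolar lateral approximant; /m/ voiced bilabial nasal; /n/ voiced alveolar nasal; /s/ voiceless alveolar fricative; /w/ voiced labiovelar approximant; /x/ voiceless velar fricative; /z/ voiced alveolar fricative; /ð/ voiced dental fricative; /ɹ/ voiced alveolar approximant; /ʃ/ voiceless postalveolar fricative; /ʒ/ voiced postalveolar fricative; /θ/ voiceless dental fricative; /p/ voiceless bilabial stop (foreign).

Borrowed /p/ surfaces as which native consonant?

d

/d/ is closest: same manner (stop), place distance 3 (bilabial→alveolar), voicing differs (+1); total 4. Next closest is /m/ at distance 5.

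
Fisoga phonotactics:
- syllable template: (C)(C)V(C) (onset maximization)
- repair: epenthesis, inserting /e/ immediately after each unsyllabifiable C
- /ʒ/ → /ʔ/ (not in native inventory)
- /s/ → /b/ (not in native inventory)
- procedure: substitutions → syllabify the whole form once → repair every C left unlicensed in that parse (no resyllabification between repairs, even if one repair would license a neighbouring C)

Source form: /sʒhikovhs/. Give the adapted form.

beʔhikovhebe

Substitution: /s/ → /b/, /ʒ/ → /ʔ/, giving /bʔhikovhb/.
Syllabifying with onset maximization leaves /b/, /h/, /b/ stranded (at most one coda consonant is licensed; onsets may contain at most 2 consonants).
Inserting the epenthetic vowel yields /b/ → /be/, /h/ → /he/, /b/ → /be/.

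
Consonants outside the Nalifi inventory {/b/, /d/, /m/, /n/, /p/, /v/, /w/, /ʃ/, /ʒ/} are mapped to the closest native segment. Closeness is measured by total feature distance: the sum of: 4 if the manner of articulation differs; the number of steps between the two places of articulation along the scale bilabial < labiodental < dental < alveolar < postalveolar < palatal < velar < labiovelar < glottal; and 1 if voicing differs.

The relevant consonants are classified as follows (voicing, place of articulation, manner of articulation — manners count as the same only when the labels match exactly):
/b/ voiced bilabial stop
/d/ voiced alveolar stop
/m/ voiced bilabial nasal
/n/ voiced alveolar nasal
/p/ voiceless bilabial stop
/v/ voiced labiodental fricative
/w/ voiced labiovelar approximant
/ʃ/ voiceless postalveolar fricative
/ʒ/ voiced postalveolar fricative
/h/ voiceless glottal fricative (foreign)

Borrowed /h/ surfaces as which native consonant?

/ʃ/ is closest: same manner (fricative), place distance 4 (glottal→postalveolar), same voicing; total 4. Next closest is /ʒ/ at distance 5.

ʃ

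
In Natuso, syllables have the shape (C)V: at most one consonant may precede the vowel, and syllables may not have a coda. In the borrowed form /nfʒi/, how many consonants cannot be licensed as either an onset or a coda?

2

The consonants /n/, /f/ cannot be parsed into a legal (C)V syllable (no codas are permitted; onsets are limited to one consonant).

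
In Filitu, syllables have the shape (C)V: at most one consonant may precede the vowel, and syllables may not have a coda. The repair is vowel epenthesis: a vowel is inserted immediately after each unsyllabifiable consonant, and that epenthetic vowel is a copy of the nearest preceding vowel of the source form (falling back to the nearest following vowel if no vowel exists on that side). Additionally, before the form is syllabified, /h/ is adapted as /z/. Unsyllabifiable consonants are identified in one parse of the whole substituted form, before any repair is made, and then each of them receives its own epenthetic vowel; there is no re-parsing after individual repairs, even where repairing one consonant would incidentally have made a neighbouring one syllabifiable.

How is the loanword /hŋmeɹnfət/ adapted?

zeŋemeɹenefətə

Substitution: /h/ → /z/, giving /zŋmeɹnfət/.
Under (C)V, the unsyllabifiable consonants are /z/, /ŋ/, /ɹ/, /n/, /t/ (no codas are permitted; onsets are limited to one consonant).
Epenthesis after each stranded consonant: /z/ → /ze/, /ŋ/ → /ŋe/, /ɹ/ → /ɹe/, /n/ → /ne/, /t/ → /tə/.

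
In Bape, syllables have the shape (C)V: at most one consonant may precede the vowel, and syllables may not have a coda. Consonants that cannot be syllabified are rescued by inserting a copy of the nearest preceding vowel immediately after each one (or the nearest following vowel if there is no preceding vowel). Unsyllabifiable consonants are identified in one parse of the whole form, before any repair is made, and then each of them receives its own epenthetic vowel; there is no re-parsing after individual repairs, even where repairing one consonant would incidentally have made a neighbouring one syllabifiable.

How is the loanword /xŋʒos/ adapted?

xoŋoʒoso

Under (C)V, the unsyllabifiable consonants are /x/, /ŋ/, /s/ (no codas are permitted; onsets are limited to one consonant).
Inserting the epenthetic vowel yields /x/ → /xo/, /ŋ/ → /ŋo/, /s/ → /so/.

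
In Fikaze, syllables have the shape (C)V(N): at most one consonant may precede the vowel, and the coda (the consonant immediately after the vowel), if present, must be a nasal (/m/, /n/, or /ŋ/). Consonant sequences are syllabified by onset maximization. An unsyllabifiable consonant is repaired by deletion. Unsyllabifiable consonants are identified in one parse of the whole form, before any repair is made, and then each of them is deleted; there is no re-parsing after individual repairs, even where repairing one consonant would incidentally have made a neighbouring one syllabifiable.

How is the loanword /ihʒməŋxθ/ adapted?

Under (C)V(N), the unsyllabifiable consonants are /h/, /ʒ/, /x/, /θ/ (only a nasal (/m/, /n/, or /ŋ/) is licensed in coda position; onsets are limited to one consonant).
Each unlicensed consonant is deleted: /h/, /ʒ/, /x/, /θ/.

iməŋ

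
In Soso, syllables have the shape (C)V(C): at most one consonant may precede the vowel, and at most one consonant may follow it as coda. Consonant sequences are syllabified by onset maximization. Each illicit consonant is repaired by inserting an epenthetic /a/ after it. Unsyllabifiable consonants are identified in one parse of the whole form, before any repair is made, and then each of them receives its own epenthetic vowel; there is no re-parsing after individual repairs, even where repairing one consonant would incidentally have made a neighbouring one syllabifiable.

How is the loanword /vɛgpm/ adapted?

Under (C)V(C), the unsyllabifiable consonants are /p/, /m/ (at most one coda consonant is licensed; onsets are limited to one consonant).
Epenthesis after each stranded consonant: /p/ → /pa/, /m/ → /ma/.

vɛgpama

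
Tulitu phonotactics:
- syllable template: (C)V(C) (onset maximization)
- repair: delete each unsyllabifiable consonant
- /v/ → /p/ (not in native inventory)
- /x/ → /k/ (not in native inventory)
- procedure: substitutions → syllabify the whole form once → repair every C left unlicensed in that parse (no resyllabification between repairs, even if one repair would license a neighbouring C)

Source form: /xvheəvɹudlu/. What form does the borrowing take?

Substitution: /x/ → /k/, /v/ → /p/, giving /kpheəpɹudlu/.
Under (C)V(C), the unsyllabifiable consonants are /k/, /p/ (at most one coda consonant is licensed; onsets are limited to one consonant).
Deletion applies to /k/, /p/.

heəpɹudlu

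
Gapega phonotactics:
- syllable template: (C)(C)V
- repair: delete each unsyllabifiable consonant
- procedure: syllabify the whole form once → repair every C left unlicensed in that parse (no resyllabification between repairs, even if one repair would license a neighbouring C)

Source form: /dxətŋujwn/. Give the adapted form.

Under (C)(C)V, the unsyllabifiable consonants are /j/, /w/, /n/ (no codas are permitted; onsets may contain at most 2 consonants).
Each unlicensed consonant is deleted: /j/, /w/, /n/.

dxətŋu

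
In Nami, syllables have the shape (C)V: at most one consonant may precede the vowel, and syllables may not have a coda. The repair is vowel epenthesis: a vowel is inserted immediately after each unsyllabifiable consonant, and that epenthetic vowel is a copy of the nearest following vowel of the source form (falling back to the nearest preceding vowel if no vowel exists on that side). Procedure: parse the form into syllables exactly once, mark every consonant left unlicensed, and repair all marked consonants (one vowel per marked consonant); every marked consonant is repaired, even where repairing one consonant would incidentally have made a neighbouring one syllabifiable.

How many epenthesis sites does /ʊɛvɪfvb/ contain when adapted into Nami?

The unsyllabifiable consonants are /f/, /v/, /b/; each receives one epenthetic vowel.

3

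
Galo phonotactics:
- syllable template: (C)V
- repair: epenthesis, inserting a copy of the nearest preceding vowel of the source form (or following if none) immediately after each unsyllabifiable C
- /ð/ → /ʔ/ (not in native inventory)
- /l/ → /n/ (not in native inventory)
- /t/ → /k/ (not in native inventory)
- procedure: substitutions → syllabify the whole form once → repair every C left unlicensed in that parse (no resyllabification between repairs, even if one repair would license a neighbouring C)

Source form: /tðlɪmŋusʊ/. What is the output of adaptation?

kɪʔɪnɪmɪŋusʊ

Substitution: /t/ → /k/, /ð/ → /ʔ/, /l/ → /n/, giving /kʔnɪmŋusʊ/.
Under (C)V, the unsyllabifiable consonants are /k/, /ʔ/, /m/ (no codas are permitted; onsets are limited to one consonant).
Each unlicensed consonant becomes the onset of a new syllable: /k/ → /kɪ/, /ʔ/ → /ʔɪ/, /m/ → /mɪ/.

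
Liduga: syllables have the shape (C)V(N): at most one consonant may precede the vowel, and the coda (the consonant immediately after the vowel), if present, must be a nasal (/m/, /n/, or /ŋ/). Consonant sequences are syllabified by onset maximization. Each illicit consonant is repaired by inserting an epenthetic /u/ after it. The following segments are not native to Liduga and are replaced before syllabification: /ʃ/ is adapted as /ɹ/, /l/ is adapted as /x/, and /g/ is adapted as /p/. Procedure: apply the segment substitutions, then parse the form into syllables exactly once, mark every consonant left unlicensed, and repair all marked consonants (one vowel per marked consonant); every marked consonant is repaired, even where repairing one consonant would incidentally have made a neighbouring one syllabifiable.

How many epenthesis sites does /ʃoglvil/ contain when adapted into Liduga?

After substitution the input is /ɹopxvix/.
The unsyllabifiable consonants are /p/, /x/, /x/; each receives one epenthetic vowel.

3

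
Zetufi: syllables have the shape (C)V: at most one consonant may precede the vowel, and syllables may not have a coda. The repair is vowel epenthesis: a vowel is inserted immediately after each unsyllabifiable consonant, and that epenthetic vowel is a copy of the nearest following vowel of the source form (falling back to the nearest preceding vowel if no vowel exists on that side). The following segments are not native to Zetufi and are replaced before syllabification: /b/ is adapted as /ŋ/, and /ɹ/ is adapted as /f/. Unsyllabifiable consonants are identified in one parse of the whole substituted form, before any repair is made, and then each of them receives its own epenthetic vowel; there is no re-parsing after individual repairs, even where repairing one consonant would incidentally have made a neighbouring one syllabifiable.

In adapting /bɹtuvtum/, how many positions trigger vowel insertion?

4

After substitution the input is /ŋftuvtum/.
The unsyllabifiable consonants are /ŋ/, /f/, /v/, /m/; each receives one epenthetic vowel.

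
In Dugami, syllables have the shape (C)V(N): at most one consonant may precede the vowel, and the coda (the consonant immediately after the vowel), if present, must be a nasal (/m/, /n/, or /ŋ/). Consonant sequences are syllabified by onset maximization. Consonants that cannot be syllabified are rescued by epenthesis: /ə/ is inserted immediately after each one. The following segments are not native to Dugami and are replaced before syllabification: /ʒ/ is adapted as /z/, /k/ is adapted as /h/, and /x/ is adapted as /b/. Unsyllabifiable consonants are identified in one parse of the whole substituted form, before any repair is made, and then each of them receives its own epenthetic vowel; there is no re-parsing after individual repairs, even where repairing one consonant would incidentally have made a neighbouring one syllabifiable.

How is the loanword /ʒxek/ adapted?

Substitution: /ʒ/ → /z/, /x/ → /b/, /k/ → /h/, giving /zbeh/.
Syllabifying with onset maximization leaves /z/, /h/ stranded (only a nasal (/m/, /n/, or /ŋ/) is licensed in coda position; onsets are limited to one consonant).
Epenthesis after each stranded consonant: /z/ → /zə/, /h/ → /hə/.

zəbehə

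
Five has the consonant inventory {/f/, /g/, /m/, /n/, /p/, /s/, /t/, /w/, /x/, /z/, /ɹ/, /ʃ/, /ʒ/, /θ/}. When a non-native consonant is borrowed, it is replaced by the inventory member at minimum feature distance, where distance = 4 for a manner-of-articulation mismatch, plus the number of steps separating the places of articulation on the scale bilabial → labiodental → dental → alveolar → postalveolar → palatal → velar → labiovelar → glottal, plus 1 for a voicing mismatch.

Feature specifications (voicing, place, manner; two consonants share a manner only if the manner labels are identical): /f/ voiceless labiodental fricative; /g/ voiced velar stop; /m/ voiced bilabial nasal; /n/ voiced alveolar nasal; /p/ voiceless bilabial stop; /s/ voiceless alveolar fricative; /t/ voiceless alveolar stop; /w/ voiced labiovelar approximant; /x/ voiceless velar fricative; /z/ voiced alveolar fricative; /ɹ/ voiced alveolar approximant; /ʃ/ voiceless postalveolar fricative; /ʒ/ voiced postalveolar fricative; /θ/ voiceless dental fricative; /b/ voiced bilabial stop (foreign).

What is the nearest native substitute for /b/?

p

/p/ is closest: same manner (stop), place distance 0 (bilabial→bilabial), voicing differs (+1); total 1. Next closest is /m/ at distance 4.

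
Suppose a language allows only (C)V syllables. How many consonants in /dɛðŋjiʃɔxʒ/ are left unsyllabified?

The consonants /ð/, /ŋ/, /x/, /ʒ/ cannot be parsed into a legal (C)V syllable (no codas are permitted; onsets are limited to one consonant).

4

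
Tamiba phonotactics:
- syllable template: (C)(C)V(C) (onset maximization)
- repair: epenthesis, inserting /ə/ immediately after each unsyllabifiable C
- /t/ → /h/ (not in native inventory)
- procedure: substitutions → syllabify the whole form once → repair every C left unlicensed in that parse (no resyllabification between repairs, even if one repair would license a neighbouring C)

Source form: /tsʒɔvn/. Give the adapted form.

həsʒɔvnə

Substitution: /t/ → /h/, giving /hsʒɔvn/.
Syllabifying with onset maximization leaves /h/, /n/ stranded (at most one coda consonant is licensed; onsets may contain at most 2 consonants).
Inserting the epenthetic vowel yields /h/ → /hə/, /n/ → /nə/.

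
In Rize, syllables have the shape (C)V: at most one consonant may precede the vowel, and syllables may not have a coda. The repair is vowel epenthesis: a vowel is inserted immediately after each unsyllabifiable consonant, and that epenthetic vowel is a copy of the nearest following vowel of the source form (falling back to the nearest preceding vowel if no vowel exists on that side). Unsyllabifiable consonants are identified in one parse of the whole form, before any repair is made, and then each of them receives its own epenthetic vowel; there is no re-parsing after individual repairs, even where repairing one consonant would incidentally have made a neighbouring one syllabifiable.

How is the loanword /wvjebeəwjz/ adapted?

wevejebeəwəjəzə

Under (C)V, the unsyllabifiable consonants are /w/, /v/, /w/, /j/, /z/ (no codas are permitted; onsets are limited to one consonant).
Each unlicensed consonant becomes the onset of a new syllable: /w/ → /we/, /v/ → /ve/, /w/ → /wə/, /j/ → /jə/, /z/ → /zə/.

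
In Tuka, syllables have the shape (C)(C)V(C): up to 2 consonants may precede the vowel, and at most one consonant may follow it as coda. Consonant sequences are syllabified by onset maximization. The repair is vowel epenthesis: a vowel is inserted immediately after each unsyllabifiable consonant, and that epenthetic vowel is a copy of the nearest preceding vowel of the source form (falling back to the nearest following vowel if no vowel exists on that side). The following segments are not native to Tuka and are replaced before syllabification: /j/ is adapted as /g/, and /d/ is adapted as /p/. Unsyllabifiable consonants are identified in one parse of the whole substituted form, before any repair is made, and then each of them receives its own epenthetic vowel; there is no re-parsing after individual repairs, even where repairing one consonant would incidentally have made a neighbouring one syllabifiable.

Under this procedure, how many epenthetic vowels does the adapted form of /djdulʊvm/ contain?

After substitution the input is /pgpulʊvm/.
The unsyllabifiable consonants are /p/, /m/; each receives one epenthetic vowel.

2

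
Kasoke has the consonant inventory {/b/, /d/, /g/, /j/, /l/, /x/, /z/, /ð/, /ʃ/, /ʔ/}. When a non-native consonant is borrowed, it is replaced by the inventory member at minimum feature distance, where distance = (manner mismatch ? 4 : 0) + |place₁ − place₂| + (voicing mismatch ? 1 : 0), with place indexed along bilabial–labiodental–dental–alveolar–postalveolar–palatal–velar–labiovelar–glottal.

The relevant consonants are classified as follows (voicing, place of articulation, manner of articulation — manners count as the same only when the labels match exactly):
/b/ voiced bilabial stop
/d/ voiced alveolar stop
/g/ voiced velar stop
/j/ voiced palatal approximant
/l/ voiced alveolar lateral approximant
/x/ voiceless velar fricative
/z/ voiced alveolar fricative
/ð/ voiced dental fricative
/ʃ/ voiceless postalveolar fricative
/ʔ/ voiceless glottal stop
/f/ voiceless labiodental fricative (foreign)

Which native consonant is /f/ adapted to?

ð

/ð/ is closest: same manner (fricative), place distance 1 (labiodental→dental), voicing differs (+1); total 2. Next closest is /z/ at distance 3.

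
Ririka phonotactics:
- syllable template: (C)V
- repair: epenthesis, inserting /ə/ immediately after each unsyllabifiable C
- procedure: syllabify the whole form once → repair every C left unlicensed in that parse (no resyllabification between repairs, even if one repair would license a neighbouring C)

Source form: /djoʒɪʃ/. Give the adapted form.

Syllabifying with onset maximization leaves /d/, /ʃ/ stranded (no codas are permitted; onsets are limited to one consonant).
Epenthesis after each stranded consonant: /d/ → /də/, /ʃ/ → /ʃə/.

dəjoʒɪʃə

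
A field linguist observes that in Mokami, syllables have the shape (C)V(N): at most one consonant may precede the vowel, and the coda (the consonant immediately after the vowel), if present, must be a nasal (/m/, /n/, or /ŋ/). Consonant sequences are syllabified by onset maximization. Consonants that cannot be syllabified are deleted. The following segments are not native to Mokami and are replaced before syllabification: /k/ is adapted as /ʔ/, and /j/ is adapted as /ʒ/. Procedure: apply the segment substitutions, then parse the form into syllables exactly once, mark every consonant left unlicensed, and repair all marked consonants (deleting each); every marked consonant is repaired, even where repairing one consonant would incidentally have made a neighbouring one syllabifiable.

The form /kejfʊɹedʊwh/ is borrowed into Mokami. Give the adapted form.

Substitution: /k/ → /ʔ/, /j/ → /ʒ/, giving /ʔeʒfʊɹedʊwh/.
Syllabifying with onset maximization leaves /ʒ/, /w/, /h/ stranded (only a nasal (/m/, /n/, or /ŋ/) is licensed in coda position; onsets are limited to one consonant).
Each unlicensed consonant is deleted: /ʒ/, /w/, /h/.

ʔefʊɹedʊ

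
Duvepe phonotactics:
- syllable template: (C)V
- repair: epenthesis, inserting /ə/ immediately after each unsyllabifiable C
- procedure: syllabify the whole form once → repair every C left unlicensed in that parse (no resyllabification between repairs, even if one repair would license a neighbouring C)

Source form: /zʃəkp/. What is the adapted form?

Under (C)V, the unsyllabifiable consonants are /z/, /k/, /p/ (no codas are permitted; onsets are limited to one consonant).
Inserting the epenthetic vowel yields /z/ → /zə/, /k/ → /kə/, /p/ → /pə/.

zəʃəkəpə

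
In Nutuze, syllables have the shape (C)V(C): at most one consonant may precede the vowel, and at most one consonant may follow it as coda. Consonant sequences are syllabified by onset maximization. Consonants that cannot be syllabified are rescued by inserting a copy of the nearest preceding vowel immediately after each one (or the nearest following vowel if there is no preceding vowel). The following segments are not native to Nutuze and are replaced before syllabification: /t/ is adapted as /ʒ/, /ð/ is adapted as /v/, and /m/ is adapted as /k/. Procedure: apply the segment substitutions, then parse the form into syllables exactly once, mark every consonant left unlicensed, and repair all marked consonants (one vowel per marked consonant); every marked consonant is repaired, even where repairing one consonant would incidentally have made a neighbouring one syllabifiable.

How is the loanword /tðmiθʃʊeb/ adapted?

Substitution: /t/ → /ʒ/, /ð/ → /v/, /m/ → /k/, giving /ʒvkiθʃʊeb/.
Syllabifying with onset maximization leaves /ʒ/, /v/ stranded (at most one coda consonant is licensed; onsets are limited to one consonant).
Epenthesis after each stranded consonant: /ʒ/ → /ʒi/, /v/ → /vi/.

ʒivikiθʃʊeb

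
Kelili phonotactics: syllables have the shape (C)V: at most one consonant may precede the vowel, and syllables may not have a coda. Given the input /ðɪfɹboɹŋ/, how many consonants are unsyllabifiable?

4

Syllabifying with onset maximization leaves /f/, /ɹ/, /ɹ/, /ŋ/ stranded (no codas are permitted; onsets are limited to one consonant).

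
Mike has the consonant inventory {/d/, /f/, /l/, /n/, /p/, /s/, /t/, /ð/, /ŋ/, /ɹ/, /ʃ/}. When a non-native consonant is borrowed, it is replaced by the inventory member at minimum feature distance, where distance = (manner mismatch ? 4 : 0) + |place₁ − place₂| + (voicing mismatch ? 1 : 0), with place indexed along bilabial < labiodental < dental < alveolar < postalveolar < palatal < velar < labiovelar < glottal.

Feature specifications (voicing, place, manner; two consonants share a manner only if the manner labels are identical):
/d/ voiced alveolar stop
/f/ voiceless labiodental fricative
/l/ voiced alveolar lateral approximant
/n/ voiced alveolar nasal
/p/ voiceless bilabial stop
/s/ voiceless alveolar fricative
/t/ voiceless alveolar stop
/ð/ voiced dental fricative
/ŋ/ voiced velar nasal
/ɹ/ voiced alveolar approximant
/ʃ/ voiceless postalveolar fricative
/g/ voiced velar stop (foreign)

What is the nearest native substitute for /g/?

/d/ is closest: same manner (stop), place distance 3 (velar→alveolar), same voicing; total 3. Next closest is /t/ at distance 4.

d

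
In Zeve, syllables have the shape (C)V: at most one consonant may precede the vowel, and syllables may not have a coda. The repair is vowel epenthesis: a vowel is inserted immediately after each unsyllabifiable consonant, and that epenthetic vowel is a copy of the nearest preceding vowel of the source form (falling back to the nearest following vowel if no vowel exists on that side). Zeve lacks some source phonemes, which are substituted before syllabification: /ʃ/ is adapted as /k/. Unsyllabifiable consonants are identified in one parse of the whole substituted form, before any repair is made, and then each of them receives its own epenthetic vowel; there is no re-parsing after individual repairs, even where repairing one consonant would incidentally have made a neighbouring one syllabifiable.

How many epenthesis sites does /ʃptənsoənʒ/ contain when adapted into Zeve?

5

After substitution the input is /kptənsoənʒ/.
The unsyllabifiable consonants are /k/, /p/, /n/, /n/, /ʒ/; each receives one epenthetic vowel.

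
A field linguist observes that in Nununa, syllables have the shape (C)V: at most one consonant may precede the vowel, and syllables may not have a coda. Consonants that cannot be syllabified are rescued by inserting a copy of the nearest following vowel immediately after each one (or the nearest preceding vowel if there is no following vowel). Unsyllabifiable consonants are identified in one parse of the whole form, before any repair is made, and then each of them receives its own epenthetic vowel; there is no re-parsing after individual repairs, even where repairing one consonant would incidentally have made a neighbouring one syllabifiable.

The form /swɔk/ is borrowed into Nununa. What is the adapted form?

Under (C)V, the unsyllabifiable consonants are /s/, /k/ (no codas are permitted; onsets are limited to one consonant).
Inserting the epenthetic vowel yields /s/ → /sɔ/, /k/ → /kɔ/.

sɔwɔkɔ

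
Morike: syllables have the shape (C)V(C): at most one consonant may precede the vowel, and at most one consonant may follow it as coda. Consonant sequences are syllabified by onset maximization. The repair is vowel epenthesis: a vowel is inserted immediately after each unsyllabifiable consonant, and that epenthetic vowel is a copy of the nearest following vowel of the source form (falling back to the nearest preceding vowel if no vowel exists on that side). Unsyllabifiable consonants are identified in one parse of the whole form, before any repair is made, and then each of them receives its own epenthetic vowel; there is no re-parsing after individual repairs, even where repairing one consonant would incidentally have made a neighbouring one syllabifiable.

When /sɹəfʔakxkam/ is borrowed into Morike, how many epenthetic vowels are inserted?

The unsyllabifiable consonants are /s/, /x/; each receives one epenthetic vowel.

2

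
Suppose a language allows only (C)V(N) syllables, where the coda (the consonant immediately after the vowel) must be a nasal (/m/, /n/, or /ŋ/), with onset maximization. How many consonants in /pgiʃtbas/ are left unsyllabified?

4

Syllabifying with onset maximization leaves /p/, /ʃ/, /t/, /s/ stranded (only a nasal (/m/, /n/, or /ŋ/) is licensed in coda position; onsets are limited to one consonant).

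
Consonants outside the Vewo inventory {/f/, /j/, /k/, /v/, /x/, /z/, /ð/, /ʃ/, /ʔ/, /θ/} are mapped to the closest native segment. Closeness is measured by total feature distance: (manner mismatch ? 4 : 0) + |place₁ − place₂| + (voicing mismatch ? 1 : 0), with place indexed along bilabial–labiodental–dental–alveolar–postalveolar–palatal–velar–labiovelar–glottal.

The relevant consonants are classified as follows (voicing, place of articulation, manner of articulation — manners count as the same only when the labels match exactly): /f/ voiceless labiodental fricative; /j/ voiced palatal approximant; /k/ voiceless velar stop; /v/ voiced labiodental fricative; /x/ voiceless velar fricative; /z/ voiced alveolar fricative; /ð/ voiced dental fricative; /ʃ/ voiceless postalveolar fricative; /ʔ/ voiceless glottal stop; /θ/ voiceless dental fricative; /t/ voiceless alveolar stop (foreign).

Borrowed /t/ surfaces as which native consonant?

k

/k/ is closest: same manner (stop), place distance 3 (alveolar→velar), same voicing; total 3. Next closest is /z/ at distance 5.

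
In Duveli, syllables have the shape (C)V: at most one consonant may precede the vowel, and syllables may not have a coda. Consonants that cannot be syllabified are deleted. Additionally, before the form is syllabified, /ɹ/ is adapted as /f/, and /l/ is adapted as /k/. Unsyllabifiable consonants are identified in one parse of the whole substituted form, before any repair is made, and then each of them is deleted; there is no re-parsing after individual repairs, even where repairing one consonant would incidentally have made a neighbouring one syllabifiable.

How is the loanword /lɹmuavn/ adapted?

Substitution: /l/ → /k/, /ɹ/ → /f/, giving /kfmuavn/.
The consonants /k/, /f/, /v/, /n/ cannot be parsed into a legal (C)V syllable (no codas are permitted; onsets are limited to one consonant).
Each unlicensed consonant is deleted: /k/, /f/, /v/, /n/.

mua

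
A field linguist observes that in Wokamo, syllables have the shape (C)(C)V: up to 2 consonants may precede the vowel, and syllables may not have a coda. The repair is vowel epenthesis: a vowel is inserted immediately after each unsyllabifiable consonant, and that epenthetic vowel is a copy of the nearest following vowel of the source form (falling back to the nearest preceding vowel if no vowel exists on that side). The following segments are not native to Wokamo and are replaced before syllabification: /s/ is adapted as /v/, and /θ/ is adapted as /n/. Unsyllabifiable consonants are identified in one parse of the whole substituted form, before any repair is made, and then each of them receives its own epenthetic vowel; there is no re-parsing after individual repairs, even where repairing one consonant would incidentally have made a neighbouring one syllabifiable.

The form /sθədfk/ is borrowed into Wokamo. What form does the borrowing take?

vnədəfəkə

Substitution: /s/ → /v/, /θ/ → /n/, giving /vnədfk/.
Syllabifying with onset maximization leaves /d/, /f/, /k/ stranded (no codas are permitted; onsets may contain at most 2 consonants).
Each unlicensed consonant becomes the onset of a new syllable: /d/ → /də/, /f/ → /fə/, /k/ → /kə/.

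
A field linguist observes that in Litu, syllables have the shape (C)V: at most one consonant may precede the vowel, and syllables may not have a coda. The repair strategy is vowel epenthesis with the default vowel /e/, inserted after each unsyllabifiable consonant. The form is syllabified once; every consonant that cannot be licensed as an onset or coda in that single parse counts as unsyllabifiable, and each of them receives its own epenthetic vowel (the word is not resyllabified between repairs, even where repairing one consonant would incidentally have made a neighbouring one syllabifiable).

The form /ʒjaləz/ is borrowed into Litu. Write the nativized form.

Under (C)V, the unsyllabifiable consonants are /ʒ/, /z/ (no codas are permitted; onsets are limited to one consonant).
Inserting the epenthetic vowel yields /ʒ/ → /ʒe/, /z/ → /ze/.

ʒejaləze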